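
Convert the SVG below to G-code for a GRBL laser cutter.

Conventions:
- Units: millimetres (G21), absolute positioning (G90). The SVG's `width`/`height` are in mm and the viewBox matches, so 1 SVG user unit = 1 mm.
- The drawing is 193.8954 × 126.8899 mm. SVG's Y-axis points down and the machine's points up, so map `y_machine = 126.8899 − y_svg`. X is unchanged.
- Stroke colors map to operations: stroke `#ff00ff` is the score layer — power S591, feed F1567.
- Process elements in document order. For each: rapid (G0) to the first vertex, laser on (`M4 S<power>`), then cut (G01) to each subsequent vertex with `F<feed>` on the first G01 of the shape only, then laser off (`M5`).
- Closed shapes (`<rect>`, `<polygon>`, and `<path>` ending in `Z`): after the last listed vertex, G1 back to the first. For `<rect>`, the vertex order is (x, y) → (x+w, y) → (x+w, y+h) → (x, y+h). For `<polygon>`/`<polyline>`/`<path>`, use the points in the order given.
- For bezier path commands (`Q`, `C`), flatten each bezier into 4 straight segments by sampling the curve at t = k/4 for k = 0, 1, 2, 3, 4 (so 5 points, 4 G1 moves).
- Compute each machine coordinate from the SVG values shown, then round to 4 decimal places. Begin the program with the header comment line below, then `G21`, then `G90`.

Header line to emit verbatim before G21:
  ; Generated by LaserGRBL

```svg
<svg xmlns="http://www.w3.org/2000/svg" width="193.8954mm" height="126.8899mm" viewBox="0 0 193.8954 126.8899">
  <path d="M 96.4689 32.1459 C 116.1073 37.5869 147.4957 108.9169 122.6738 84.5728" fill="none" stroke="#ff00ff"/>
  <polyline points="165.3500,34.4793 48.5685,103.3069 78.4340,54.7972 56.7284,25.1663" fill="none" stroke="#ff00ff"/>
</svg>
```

Since the viewBox matches the mm dimensions, user units are millimetres directly. The only transform is the Y-flip y_m = 126.8899 − y_svg.

Shape 1 is a cubic bezier drawn with `<path>`. Its stroke #ff00ff means score at S591, F1567. After flipping Y the toolpath is (96.4689,94.7440) → (112.3389,80.8335) → (126.2440,57.3611) → (131.8127,39.4735) → (122.6738,42.3171).

Shape 2 is a open polyline drawn with `<polyline>`. Its stroke #ff00ff means score at S591, F1567. After flipping Y the toolpath is (165.3500,92.4106) → (48.5685,23.5830) → (78.4340,72.0927) → (56.7284,101.7236).

; Generated by LaserGRBL
G21
G90
G0 X96.4689 Y94.7440
M4 S591
G01 X112.3389 Y80.8335 F1567
G01 X126.2440 Y57.3611
G01 X131.8127 Y39.4735
G01 X122.6738 Y42.3171
M5
G0 X165.3500 Y92.4106
M4 S591
G01 X48.5685 Y23.5830 F1567
G01 X78.4340 Y72.0927
G01 X56.7284 Y101.7236
M5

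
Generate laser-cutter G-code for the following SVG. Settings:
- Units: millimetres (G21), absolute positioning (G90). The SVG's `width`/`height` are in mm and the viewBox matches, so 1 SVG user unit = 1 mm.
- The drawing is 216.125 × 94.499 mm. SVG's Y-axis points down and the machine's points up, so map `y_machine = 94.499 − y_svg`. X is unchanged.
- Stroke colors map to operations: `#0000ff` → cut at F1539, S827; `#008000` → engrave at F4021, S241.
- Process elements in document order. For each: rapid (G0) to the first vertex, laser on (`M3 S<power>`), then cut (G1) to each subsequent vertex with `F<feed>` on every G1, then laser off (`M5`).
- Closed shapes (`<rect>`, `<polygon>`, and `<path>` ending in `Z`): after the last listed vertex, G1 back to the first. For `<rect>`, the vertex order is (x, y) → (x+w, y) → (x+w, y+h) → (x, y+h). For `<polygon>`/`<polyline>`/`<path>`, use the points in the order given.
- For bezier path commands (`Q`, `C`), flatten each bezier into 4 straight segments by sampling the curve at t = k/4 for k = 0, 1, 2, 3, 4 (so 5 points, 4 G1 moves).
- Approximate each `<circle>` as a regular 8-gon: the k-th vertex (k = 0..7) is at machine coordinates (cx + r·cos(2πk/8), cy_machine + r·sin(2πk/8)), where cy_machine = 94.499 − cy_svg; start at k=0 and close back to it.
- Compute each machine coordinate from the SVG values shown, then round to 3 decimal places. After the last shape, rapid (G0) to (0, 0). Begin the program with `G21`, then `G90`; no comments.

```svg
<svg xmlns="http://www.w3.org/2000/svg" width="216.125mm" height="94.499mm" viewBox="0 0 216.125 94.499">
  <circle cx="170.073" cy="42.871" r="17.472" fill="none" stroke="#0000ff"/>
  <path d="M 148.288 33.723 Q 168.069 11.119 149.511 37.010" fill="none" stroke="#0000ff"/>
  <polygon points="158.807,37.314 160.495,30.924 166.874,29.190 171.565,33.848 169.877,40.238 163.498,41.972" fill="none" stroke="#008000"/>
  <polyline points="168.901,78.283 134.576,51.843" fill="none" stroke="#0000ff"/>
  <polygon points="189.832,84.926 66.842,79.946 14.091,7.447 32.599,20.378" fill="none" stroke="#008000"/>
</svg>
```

G21
G90
G0 X187.545 Y51.628
M3 S827
G1 X182.428 Y63.983 F1539
G1 X170.073 Y69.100 F1539
G1 X157.718 Y63.983 F1539
G1 X152.601 Y51.628 F1539
G1 X157.718 Y39.273 F1539
G1 X170.073 Y34.156 F1539
G1 X182.428 Y39.273 F1539
G1 X187.545 Y51.628 F1539
M5
G0 X148.288 Y60.776
M3 S827
G1 X155.782 Y69.047 F1539
G1 X158.484 Y71.256 F1539
G1 X156.394 Y67.404 F1539
G1 X149.511 Y57.489 F1539
M5
G0 X158.807 Y57.185
M3 S241
G1 X160.495 Y63.575 F4021
G1 X166.874 Y65.309 F4021
G1 X171.565 Y60.651 F4021
G1 X169.877 Y54.261 F4021
G1 X163.498 Y52.527 F4021
G1 X158.807 Y57.185 F4021
M5
G0 X168.901 Y16.216
M3 S827
G1 X134.576 Y42.656 F1539
M5
G0 X189.832 Y9.573
M3 S241
G1 X66.842 Y14.553 F4021
G1 X14.091 Y87.052 F4021
G1 X32.599 Y74.121 F4021
G1 X189.832 Y9.573 F4021
M5
G0 X0.000 Y0.000

viewBox `0 0 216.125 94.499` with mm width/height → 1 unit = 1 mm. Flip: y_m = 94.499 − y_svg.

**Shape 1** — `<circle>` circle, stroke `#0000ff` → cut (S827, F1539). Machine vertices: (187.545,51.628) → (182.428,63.983) → (170.073,69.100) → (157.718,63.983) → (152.601,51.628) → (157.718,39.273) → (170.073,34.156) → (182.428,39.273) → (187.545,51.628). Closed: final G1 returns to the first vertex.

**Shape 2** — `<path>` quadratic bezier, stroke `#0000ff` → cut (S827, F1539). Control points (SVG): P0=(148.288,33.723), P1=(168.069,11.119), P2=(149.511,37.010); sampled at t=k/4. Machine vertices: (148.288,60.776) → (155.782,69.047) → (158.484,71.256) → (156.394,67.404) → (149.511,57.489). Open path.

**Shape 3** — `<polygon>` regular polygon, stroke `#008000` → engrave (S241, F4021). Machine vertices: (158.807,57.185) → (160.495,63.575) → (166.874,65.309) → (171.565,60.651) → (169.877,54.261) → (163.498,52.527) → (158.807,57.185). Closed: final G1 returns to the first vertex.

**Shape 4** — `<polyline>` line segment, stroke `#0000ff` → cut (S827, F1539). Machine vertices: (168.901,16.216) → (134.576,42.656). Open path.

**Shape 5** — `<polygon>` closed polygon, stroke `#008000` → engrave (S241, F4021). Machine vertices: (189.832,9.573) → (66.842,14.553) → (14.091,87.052) → (32.599,74.121) → (189.832,9.573). Closed: final G1 returns to the first vertex.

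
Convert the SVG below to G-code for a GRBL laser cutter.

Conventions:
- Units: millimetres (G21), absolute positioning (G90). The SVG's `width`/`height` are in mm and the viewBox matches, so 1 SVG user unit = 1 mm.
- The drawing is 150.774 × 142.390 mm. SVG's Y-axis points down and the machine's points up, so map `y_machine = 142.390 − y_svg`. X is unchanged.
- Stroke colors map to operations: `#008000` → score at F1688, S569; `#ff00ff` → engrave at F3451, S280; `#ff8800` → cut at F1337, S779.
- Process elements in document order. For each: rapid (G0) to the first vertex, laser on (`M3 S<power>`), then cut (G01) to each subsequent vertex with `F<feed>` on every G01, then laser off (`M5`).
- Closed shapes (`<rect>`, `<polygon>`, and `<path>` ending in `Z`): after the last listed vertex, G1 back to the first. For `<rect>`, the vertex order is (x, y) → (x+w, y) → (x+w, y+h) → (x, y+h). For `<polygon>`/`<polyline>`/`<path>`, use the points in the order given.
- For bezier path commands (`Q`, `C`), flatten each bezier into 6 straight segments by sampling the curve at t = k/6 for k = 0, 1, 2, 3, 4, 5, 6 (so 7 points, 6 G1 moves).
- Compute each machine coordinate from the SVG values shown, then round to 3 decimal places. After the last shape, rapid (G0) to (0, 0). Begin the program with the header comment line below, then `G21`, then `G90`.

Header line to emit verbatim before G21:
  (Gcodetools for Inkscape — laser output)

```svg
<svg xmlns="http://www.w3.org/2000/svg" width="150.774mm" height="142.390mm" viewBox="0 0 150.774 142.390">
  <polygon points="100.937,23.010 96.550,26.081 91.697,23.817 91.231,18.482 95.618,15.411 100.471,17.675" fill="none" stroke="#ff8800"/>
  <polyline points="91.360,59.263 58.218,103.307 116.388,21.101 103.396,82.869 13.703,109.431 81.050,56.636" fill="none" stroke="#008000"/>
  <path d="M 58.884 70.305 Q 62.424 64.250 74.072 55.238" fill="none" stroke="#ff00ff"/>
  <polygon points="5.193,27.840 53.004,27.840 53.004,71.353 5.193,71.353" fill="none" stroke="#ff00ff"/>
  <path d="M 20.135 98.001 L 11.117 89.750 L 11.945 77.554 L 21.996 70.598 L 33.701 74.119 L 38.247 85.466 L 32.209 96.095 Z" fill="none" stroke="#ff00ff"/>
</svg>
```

viewBox `0 0 150.774 142.390` with mm width/height → 1 unit = 1 mm. Flip: y_m = 142.390 − y_svg.

**Shape 1** — `<polygon>` regular polygon, stroke `#ff8800` → cut (S779, F1337). Machine vertices: (100.937,119.380) → (96.550,116.309) → (91.697,118.573) → (91.231,123.908) → (95.618,126.979) → (100.471,124.715) → (100.937,119.380). Closed: final G1 returns to the first vertex.

**Shape 2** — `<polyline>` open polyline, stroke `#008000` → score (S569, F1688). Machine vertices: (91.360,83.127) → (58.218,39.083) → (116.388,121.289) → (103.396,59.521) → (13.703,32.959) → (81.050,85.754). Open path.

**Shape 3** — `<path>` quadratic bezier, stroke `#ff00ff` → engrave (S280, F3451). Control points (SVG): P0=(58.884,70.305), P1=(62.424,64.250), P2=(74.072,55.238); sampled at t=k/6. Machine vertices: (58.884,72.085) → (60.289,74.185) → (62.145,76.450) → (64.451,78.879) → (67.208,81.473) → (70.415,84.230) → (74.072,87.152). Open path.

**Shape 4** — `<polygon>` rectangle, stroke `#ff00ff` → engrave (S280, F3451). Machine vertices: (5.193,114.550) → (53.004,114.550) → (53.004,71.037) → (5.193,71.037) → (5.193,114.550). Closed: final G1 returns to the first vertex.

**Shape 5** — `<path>` regular polygon, stroke `#ff00ff` → engrave (S280, F3451). Machine vertices: (20.135,44.389) → (11.117,52.640) → (11.945,64.836) → (21.996,71.792) → (33.701,68.271) → (38.247,56.924) → (32.209,46.295) → (20.135,44.389). Closed: final G1 returns to the first vertex.

(Gcodetools for Inkscape — laser output)
G21
G90
G0 X100.937 Y119.380
M3 S779
G01 X96.550 Y116.309 F1337
G01 X91.697 Y118.573 F1337
G01 X91.231 Y123.908 F1337
G01 X95.618 Y126.979 F1337
G01 X100.471 Y124.715 F1337
G01 X100.937 Y119.380 F1337
M5
G0 X91.360 Y83.127
M3 S569
G01 X58.218 Y39.083 F1688
G01 X116.388 Y121.289 F1688
G01 X103.396 Y59.521 F1688
G01 X13.703 Y32.959 F1688
G01 X81.050 Y85.754 F1688
M5
G0 X58.884 Y72.085
M3 S280
G01 X60.289 Y74.185 F3451
G01 X62.145 Y76.450 F3451
G01 X64.451 Y78.879 F3451
G01 X67.208 Y81.473 F3451
G01 X70.415 Y84.230 F3451
G01 X74.072 Y87.152 F3451
M5
G0 X5.193 Y114.550
M3 S280
G01 X53.004 Y114.550 F3451
G01 X53.004 Y71.037 F3451
G01 X5.193 Y71.037 F3451
G01 X5.193 Y114.550 F3451
M5
G0 X20.135 Y44.389
M3 S280
G01 X11.117 Y52.640 F3451
G01 X11.945 Y64.836 F3451
G01 X21.996 Y71.792 F3451
G01 X33.701 Y68.271 F3451
G01 X38.247 Y56.924 F3451
G01 X32.209 Y46.295 F3451
G01 X20.135 Y44.389 F3451
M5
G0 X0.000 Y0.000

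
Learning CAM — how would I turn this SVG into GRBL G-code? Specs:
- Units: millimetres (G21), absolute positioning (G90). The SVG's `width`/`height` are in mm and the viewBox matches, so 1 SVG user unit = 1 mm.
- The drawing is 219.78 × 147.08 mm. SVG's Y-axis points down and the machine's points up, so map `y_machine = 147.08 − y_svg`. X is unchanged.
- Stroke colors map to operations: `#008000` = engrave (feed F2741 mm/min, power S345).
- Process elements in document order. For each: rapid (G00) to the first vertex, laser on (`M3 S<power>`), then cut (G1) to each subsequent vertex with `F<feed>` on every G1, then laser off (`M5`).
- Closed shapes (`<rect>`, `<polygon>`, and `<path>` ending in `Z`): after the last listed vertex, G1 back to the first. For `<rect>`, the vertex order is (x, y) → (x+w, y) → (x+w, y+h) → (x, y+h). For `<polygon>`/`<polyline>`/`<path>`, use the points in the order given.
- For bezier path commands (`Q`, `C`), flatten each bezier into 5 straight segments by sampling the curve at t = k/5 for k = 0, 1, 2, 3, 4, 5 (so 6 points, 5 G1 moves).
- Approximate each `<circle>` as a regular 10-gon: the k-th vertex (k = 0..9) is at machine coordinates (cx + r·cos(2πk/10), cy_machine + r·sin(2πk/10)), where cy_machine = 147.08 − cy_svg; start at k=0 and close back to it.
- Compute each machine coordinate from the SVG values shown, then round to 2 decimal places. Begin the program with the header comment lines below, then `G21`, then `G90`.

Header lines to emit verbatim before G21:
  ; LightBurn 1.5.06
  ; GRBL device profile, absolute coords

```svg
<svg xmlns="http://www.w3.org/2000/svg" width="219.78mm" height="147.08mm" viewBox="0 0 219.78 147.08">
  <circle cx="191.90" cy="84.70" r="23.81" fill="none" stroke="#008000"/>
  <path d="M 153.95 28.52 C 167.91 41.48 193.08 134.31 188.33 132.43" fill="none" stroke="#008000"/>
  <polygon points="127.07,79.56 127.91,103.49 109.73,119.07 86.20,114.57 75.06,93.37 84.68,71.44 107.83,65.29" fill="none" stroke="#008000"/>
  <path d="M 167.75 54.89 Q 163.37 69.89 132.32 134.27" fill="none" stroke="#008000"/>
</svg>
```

1 u = 1 mm; y_m = 147.08 − y.

[1] `<circle>` circle, #008000→engrave S345 F2741: (215.71,62.38) → (211.16,76.38) → (199.26,85.02) → (184.54,85.02) → (172.64,76.38) → (168.09,62.38) → (172.64,48.38) → (184.54,39.74) → (199.26,39.74) → (211.16,48.38) → (215.71,62.38) (closed)

[2] `<path>` cubic bezier, #008000→engrave S345 F2741: (153.95,118.56) → (163.34,102.60) → (173.45,75.84) → (182.30,46.68) → (187.92,23.49) → (188.33,14.65)

[3] `<polygon>` regular polygon, #008000→engrave S345 F2741: (127.07,67.52) → (127.91,43.59) → (109.73,28.01) → (86.20,32.51) → (75.06,53.71) → (84.68,75.64) → (107.83,81.79) → (127.07,67.52) (closed)

[4] `<path>` quadratic bezier, #008000→engrave S345 F2741: (167.75,92.19) → (164.93,84.21) → (159.98,72.29) → (152.89,56.41) → (143.67,36.59) → (132.32,12.81)

; LightBurn 1.5.06
; GRBL device profile, absolute coords
G21
G90
G00 X215.71 Y62.38
M3 S345
G1 X211.16 Y76.38 F2741
G1 X199.26 Y85.02 F2741
G1 X184.54 Y85.02 F2741
G1 X172.64 Y76.38 F2741
G1 X168.09 Y62.38 F2741
G1 X172.64 Y48.38 F2741
G1 X184.54 Y39.74 F2741
G1 X199.26 Y39.74 F2741
G1 X211.16 Y48.38 F2741
G1 X215.71 Y62.38 F2741
M5
G00 X153.95 Y118.56
M3 S345
G1 X163.34 Y102.60 F2741
G1 X173.45 Y75.84 F2741
G1 X182.30 Y46.68 F2741
G1 X187.92 Y23.49 F2741
G1 X188.33 Y14.65 F2741
M5
G00 X127.07 Y67.52
M3 S345
G1 X127.91 Y43.59 F2741
G1 X109.73 Y28.01 F2741
G1 X86.20 Y32.51 F2741
G1 X75.06 Y53.71 F2741
G1 X84.68 Y75.64 F2741
G1 X107.83 Y81.79 F2741
G1 X127.07 Y67.52 F2741
M5
G00 X167.75 Y92.19
M3 S345
G1 X164.93 Y84.21 F2741
G1 X159.98 Y72.29 F2741
G1 X152.89 Y56.41 F2741
G1 X143.67 Y36.59 F2741
G1 X132.32 Y12.81 F2741
M5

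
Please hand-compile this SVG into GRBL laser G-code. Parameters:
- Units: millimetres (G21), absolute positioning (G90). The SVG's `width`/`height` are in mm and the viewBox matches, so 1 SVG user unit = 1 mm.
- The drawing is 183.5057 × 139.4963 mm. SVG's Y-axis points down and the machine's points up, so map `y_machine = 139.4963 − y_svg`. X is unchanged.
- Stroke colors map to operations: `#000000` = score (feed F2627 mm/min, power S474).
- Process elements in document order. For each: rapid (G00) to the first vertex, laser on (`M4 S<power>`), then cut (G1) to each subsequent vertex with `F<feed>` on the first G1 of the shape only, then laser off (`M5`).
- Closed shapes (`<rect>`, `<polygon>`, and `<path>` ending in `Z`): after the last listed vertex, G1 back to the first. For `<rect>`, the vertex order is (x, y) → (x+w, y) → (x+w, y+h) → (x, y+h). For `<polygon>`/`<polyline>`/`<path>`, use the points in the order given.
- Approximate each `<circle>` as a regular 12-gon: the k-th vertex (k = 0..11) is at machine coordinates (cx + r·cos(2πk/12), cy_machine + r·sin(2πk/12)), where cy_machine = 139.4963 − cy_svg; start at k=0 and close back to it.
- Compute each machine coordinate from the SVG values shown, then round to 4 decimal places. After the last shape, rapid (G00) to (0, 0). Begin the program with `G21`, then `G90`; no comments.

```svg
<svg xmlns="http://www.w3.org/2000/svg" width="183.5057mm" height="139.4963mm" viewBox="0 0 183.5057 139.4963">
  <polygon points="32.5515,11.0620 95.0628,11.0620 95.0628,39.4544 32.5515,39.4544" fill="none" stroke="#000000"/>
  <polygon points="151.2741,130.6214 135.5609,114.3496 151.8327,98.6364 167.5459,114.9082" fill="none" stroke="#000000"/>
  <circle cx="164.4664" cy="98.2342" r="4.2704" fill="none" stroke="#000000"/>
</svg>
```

G21
G90
G00 X32.5515 Y128.4343
M4 S474
G1 X95.0628 Y128.4343 F2627
G1 X95.0628 Y100.0419
G1 X32.5515 Y100.0419
G1 X32.5515 Y128.4343
M5
G00 X151.2741 Y8.8749
M4 S474
G1 X135.5609 Y25.1467 F2627
G1 X151.8327 Y40.8599
G1 X167.5459 Y24.5881
G1 X151.2741 Y8.8749
M5
G00 X168.7368 Y41.2621
M4 S474
G1 X168.1647 Y43.3973 F2627
G1 X166.6016 Y44.9604
G1 X164.4664 Y45.5325
G1 X162.3312 Y44.9604
G1 X160.7681 Y43.3973
G1 X160.1960 Y41.2621
G1 X160.7681 Y39.1269
G1 X162.3312 Y37.5638
G1 X164.4664 Y36.9917
G1 X166.6016 Y37.5638
G1 X168.1647 Y39.1269
G1 X168.7368 Y41.2621
M5
G00 X0.0000 Y0.0000

1 u = 1 mm; y_m = 139.4963 − y.

[1] `<polygon>` rectangle, #000000→score S474 F2627: (32.5515,128.4343) → (95.0628,128.4343) → (95.0628,100.0419) → (32.5515,100.0419) → (32.5515,128.4343) (closed)

[2] `<polygon>` regular polygon, #000000→score S474 F2627: (151.2741,8.8749) → (135.5609,25.1467) → (151.8327,40.8599) → (167.5459,24.5881) → (151.2741,8.8749) (closed)

[3] `<circle>` circle, #000000→score S474 F2627: (168.7368,41.2621) → (168.1647,43.3973) → (166.6016,44.9604) → (164.4664,45.5325) → (162.3312,44.9604) → (160.7681,43.3973) → (160.1960,41.2621) → (160.7681,39.1269) → (162.3312,37.5638) → (164.4664,36.9917) → (166.6016,37.5638) → (168.1647,39.1269) → (168.7368,41.2621) (closed)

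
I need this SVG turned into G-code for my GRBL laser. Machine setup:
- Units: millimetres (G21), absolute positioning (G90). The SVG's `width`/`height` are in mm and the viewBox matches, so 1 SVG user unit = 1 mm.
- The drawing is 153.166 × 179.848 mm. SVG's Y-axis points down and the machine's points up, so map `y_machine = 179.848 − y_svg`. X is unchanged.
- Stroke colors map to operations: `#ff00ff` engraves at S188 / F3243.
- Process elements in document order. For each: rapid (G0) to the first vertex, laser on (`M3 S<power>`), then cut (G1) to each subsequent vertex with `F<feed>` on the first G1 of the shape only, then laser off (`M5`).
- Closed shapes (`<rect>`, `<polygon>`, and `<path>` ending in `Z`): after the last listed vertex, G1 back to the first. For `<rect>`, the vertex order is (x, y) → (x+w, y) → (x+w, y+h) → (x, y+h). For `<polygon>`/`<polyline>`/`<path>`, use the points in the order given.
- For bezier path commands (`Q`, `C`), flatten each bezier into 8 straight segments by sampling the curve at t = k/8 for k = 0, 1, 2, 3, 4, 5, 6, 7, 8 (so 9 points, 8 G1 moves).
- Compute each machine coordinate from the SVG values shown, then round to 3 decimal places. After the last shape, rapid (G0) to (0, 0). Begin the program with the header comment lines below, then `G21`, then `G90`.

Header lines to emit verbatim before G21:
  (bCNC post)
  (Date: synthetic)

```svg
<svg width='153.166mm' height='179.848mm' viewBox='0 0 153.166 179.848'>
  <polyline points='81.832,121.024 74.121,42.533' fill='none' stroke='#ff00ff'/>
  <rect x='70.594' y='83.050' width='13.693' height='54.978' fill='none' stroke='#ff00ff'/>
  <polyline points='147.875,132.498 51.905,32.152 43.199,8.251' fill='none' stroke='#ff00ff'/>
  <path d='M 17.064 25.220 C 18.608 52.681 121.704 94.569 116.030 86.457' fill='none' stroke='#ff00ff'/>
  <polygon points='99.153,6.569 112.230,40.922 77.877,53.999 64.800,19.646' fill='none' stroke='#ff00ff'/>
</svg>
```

viewBox `0 0 153.166 179.848` with mm width/height → 1 unit = 1 mm. Flip: y_m = 179.848 − y_svg.

**Shape 1** — `<polyline>` line segment, stroke `#ff00ff` → engrave (S188, F3243). Machine vertices: (81.832,58.824) → (74.121,137.315). Open path.

**Shape 2** — `<rect>` rectangle, stroke `#ff00ff` → engrave (S188, F3243). Machine vertices: (70.594,96.798) → (84.287,96.798) → (84.287,41.820) → (70.594,41.820) → (70.594,96.798). Closed: final G1 returns to the first vertex.

**Shape 3** — `<polyline>` open polyline, stroke `#ff00ff` → engrave (S188, F3243). Machine vertices: (147.875,47.350) → (51.905,147.696) → (43.199,171.597). Open path.

**Shape 4** — `<path>` cubic bezier, stroke `#ff00ff` → engrave (S188, F3243). Control points (SVG): P0=(17.064,25.220), P1=(18.608,52.681), P2=(121.704,94.569), P3=(116.030,86.457); sampled at t=k/8. Machine vertices: (17.064,154.628) → (21.992,143.780) → (33.977,132.334) → (50.552,121.046) → (69.254,110.670) → (87.617,101.961) → (103.177,95.675) → (113.470,92.567) → (116.030,93.391). Open path.

**Shape 5** — `<polygon>` regular polygon, stroke `#ff00ff` → engrave (S188, F3243). Machine vertices: (99.153,173.279) → (112.230,138.926) → (77.877,125.849) → (64.800,160.202) → (99.153,173.279). Closed: final G1 returns to the first vertex.

(bCNC post)
(Date: synthetic)
G21
G90
G0 X81.832 Y58.824
M3 S188
G1 X74.121 Y137.315 F3243
M5
G0 X70.594 Y96.798
M3 S188
G1 X84.287 Y96.798 F3243
G1 X84.287 Y41.820
G1 X70.594 Y41.820
G1 X70.594 Y96.798
M5
G0 X147.875 Y47.350
M3 S188
G1 X51.905 Y147.696 F3243
G1 X43.199 Y171.597
M5
G0 X17.064 Y154.628
M3 S188
G1 X21.992 Y143.780 F3243
G1 X33.977 Y132.334
G1 X50.552 Y121.046
G1 X69.254 Y110.670
G1 X87.617 Y101.961
G1 X103.177 Y95.675
G1 X113.470 Y92.567
G1 X116.030 Y93.391
M5
G0 X99.153 Y173.279
M3 S188
G1 X112.230 Y138.926 F3243
G1 X77.877 Y125.849
G1 X64.800 Y160.202
G1 X99.153 Y173.279
M5
G0 X0.000 Y0.000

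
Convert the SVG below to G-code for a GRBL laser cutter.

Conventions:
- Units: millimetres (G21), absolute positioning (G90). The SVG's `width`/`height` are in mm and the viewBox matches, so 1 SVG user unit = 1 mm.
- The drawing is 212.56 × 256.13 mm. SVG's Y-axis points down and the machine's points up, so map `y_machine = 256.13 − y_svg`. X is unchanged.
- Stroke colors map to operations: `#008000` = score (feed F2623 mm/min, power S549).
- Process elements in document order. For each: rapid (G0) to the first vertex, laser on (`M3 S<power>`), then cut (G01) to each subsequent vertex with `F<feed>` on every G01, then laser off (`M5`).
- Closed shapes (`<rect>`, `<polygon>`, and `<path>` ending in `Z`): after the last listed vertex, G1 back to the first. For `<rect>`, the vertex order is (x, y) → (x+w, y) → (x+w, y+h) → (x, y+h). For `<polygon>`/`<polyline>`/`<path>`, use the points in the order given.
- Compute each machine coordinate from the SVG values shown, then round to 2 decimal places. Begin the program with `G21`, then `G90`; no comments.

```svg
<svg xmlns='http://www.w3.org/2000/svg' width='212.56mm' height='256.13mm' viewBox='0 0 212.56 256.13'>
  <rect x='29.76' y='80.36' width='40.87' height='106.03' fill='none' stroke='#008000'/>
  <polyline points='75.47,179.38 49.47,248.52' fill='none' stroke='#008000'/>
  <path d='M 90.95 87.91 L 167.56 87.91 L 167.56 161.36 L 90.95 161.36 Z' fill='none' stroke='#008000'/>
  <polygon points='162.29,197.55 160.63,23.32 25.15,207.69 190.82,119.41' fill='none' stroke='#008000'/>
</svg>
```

G21
G90
G0 X29.76 Y175.77
M3 S549
G01 X70.63 Y175.77 F2623
G01 X70.63 Y69.74 F2623
G01 X29.76 Y69.74 F2623
G01 X29.76 Y175.77 F2623
M5
G0 X75.47 Y76.75
M3 S549
G01 X49.47 Y7.61 F2623
M5
G0 X90.95 Y168.22
M3 S549
G01 X167.56 Y168.22 F2623
G01 X167.56 Y94.77 F2623
G01 X90.95 Y94.77 F2623
G01 X90.95 Y168.22 F2623
M5
G0 X162.29 Y58.58
M3 S549
G01 X160.63 Y232.81 F2623
G01 X25.15 Y48.44 F2623
G01 X190.82 Y136.72 F2623
G01 X162.29 Y58.58 F2623
M5

viewBox `0 0 212.56 256.13` with mm width/height → 1 unit = 1 mm. Flip: y_m = 256.13 − y_svg.

**Shape 1** — `<rect>` rectangle, stroke `#008000` → score (S549, F2623). Machine vertices: (29.76,175.77) → (70.63,175.77) → (70.63,69.74) → (29.76,69.74) → (29.76,175.77). Closed: final G1 returns to the first vertex.

**Shape 2** — `<polyline>` line segment, stroke `#008000` → score (S549, F2623). Machine vertices: (75.47,76.75) → (49.47,7.61). Open path.

**Shape 3** — `<path>` rectangle, stroke `#008000` → score (S549, F2623). Machine vertices: (90.95,168.22) → (167.56,168.22) → (167.56,94.77) → (90.95,94.77) → (90.95,168.22). Closed: final G1 returns to the first vertex.

**Shape 4** — `<polygon>` closed polygon, stroke `#008000` → score (S549, F2623). Machine vertices: (162.29,58.58) → (160.63,232.81) → (25.15,48.44) → (190.82,136.72) → (162.29,58.58). Closed: final G1 returns to the first vertex.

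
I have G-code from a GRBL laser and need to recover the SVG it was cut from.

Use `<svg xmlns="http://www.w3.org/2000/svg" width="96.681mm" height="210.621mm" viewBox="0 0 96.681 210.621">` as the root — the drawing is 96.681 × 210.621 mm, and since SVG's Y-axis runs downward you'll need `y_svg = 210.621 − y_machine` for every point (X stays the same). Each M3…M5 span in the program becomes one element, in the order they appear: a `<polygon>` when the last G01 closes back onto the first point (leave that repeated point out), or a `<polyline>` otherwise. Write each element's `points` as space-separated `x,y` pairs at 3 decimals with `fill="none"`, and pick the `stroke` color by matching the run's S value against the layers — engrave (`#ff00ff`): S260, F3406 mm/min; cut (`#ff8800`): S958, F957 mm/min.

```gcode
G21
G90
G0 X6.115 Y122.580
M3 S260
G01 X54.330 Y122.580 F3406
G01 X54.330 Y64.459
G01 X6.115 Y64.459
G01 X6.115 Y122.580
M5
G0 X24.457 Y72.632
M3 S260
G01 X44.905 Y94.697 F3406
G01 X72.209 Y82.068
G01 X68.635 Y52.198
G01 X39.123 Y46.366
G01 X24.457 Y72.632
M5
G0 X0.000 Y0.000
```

y_svg = 210.621 − y_m. Every run uses S260, so all elements get stroke `#ff00ff` (engrave).

[1] closed run; points: 6.115,88.041 54.330,88.041 54.330,146.162 6.115,146.162

[2] closed run; points: 24.457,137.989 44.905,115.924 72.209,128.553 68.635,158.423 39.123,164.255

<svg xmlns="http://www.w3.org/2000/svg" width="96.681mm" height="210.621mm" viewBox="0 0 96.681 210.621">
  <polygon points="6.115,88.041 54.330,88.041 54.330,146.162 6.115,146.162" fill="none" stroke="#ff00ff"/>
  <polygon points="24.457,137.989 44.905,115.924 72.209,128.553 68.635,158.423 39.123,164.255" fill="none" stroke="#ff00ff"/>
</svg>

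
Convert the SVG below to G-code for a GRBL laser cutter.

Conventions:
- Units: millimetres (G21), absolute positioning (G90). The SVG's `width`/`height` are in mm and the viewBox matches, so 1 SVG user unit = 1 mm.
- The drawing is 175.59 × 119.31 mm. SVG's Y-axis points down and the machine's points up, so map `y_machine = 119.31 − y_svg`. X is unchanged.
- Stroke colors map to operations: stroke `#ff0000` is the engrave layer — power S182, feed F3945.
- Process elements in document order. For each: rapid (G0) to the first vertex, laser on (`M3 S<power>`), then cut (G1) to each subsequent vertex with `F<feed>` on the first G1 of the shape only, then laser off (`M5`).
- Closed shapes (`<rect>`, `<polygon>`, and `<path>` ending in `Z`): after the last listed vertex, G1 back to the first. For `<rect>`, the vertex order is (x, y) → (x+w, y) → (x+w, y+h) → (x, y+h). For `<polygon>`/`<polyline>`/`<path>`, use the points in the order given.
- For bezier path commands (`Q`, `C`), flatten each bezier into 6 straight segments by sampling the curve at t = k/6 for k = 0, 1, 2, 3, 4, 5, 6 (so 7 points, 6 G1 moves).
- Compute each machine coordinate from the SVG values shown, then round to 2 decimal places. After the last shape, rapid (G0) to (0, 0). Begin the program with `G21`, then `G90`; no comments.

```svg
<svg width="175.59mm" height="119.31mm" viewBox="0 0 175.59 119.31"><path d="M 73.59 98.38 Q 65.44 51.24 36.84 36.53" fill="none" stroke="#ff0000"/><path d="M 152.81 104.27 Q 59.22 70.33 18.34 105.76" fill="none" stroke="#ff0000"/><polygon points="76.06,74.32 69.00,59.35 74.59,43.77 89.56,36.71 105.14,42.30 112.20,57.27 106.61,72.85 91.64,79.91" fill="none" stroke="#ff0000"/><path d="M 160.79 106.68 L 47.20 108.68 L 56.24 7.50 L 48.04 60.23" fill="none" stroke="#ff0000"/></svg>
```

viewBox `0 0 175.59 119.31` with mm width/height → 1 unit = 1 mm. Flip: y_m = 119.31 − y_svg.

**Shape 1** — `<path>` quadratic bezier, stroke `#ff0000` → engrave (S182, F3945). Control points (SVG): P0=(73.59,98.38), P1=(65.44,51.24), P2=(36.84,36.53); sampled at t=k/6. Machine vertices: (73.59,20.93) → (70.31,35.74) → (65.88,48.75) → (60.33,59.96) → (53.63,69.37) → (45.81,76.98) → (36.84,82.78). Open path.

**Shape 2** — `<path>` quadratic bezier, stroke `#ff0000` → engrave (S182, F3945). Control points (SVG): P0=(152.81,104.27), P1=(59.22,70.33), P2=(18.34,105.76); sampled at t=k/6. Machine vertices: (152.81,15.04) → (123.08,24.43) → (96.27,29.96) → (72.40,31.64) → (51.45,29.46) → (33.43,23.43) → (18.34,13.55). Open path.

**Shape 3** — `<polygon>` regular polygon, stroke `#ff0000` → engrave (S182, F3945). Machine vertices: (76.06,44.99) → (69.00,59.96) → (74.59,75.54) → (89.56,82.60) → (105.14,77.01) → (112.20,62.04) → (106.61,46.46) → (91.64,39.40) → (76.06,44.99). Closed: final G1 returns to the first vertex.

**Shape 4** — `<path>` open polyline, stroke `#ff0000` → engrave (S182, F3945). Machine vertices: (160.79,12.63) → (47.20,10.63) → (56.24,111.81) → (48.04,59.08). Open path.

G21
G90
G0 X73.59 Y20.93
M3 S182
G1 X70.31 Y35.74 F3945
G1 X65.88 Y48.75
G1 X60.33 Y59.96
G1 X53.63 Y69.37
G1 X45.81 Y76.98
G1 X36.84 Y82.78
M5
G0 X152.81 Y15.04
M3 S182
G1 X123.08 Y24.43 F3945
G1 X96.27 Y29.96
G1 X72.40 Y31.64
G1 X51.45 Y29.46
G1 X33.43 Y23.43
G1 X18.34 Y13.55
M5
G0 X76.06 Y44.99
M3 S182
G1 X69.00 Y59.96 F3945
G1 X74.59 Y75.54
G1 X89.56 Y82.60
G1 X105.14 Y77.01
G1 X112.20 Y62.04
G1 X106.61 Y46.46
G1 X91.64 Y39.40
G1 X76.06 Y44.99
M5
G0 X160.79 Y12.63
M3 S182
G1 X47.20 Y10.63 F3945
G1 X56.24 Y111.81
G1 X48.04 Y59.08
M5
G0 X0.00 Y0.00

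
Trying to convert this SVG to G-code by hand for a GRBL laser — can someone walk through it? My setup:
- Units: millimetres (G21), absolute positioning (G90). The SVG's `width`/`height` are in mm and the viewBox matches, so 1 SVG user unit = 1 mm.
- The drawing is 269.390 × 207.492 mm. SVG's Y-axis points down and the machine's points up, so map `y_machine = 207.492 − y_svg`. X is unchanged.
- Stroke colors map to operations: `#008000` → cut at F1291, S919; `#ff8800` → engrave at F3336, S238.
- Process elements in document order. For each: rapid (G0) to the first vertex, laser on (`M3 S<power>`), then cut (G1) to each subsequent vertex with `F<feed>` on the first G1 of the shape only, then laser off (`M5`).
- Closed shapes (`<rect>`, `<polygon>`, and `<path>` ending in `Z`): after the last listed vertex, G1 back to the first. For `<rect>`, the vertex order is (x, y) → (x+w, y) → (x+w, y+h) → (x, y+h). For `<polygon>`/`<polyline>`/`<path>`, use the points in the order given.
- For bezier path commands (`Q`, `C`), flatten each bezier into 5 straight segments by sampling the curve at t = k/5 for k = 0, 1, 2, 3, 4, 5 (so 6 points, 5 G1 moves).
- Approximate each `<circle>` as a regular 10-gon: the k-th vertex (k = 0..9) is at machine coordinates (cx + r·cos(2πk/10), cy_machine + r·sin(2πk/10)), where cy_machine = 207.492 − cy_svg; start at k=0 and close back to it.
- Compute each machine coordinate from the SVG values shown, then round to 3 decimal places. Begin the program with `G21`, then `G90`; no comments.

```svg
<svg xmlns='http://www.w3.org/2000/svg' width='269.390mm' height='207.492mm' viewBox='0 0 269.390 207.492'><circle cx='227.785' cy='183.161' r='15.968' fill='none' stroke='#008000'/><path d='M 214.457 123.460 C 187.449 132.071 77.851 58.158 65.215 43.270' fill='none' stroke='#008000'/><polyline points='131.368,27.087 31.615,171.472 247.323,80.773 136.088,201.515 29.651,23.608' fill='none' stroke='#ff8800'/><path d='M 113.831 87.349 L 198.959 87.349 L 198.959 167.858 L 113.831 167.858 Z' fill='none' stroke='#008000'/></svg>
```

G21
G90
G0 X243.753 Y24.331
M3 S919
G1 X240.703 Y33.717 F1291
G1 X232.719 Y39.517
G1 X222.851 Y39.517
G1 X214.867 Y33.717
G1 X211.817 Y24.331
G1 X214.867 Y14.945
G1 X222.851 Y9.145
G1 X232.719 Y9.145
G1 X240.703 Y14.945
G1 X243.753 Y24.331
M5
G0 X214.457 Y84.032
M3 S919
G1 X189.778 Y87.636 F1291
G1 X153.896 Y104.251
G1 X115.429 Y127.084
G1 X82.996 Y149.339
G1 X65.215 Y164.222
M5
G0 X131.368 Y180.405
M3 S238
G1 X31.615 Y36.020 F3336
G1 X247.323 Y126.719
G1 X136.088 Y5.977
G1 X29.651 Y183.884
M5
G0 X113.831 Y120.143
M3 S919
G1 X198.959 Y120.143 F1291
G1 X198.959 Y39.634
G1 X113.831 Y39.634
G1 X113.831 Y120.143
M5

viewBox `0 0 269.390 207.492` with mm width/height → 1 unit = 1 mm. Flip: y_m = 207.492 − y_svg.

**Shape 1** — `<circle>` circle, stroke `#008000` → cut (S919, F1291). Machine vertices: (243.753,24.331) → (240.703,33.717) → (232.719,39.517) → (222.851,39.517) → (214.867,33.717) → (211.817,24.331) → (214.867,14.945) → (222.851,9.145) → (232.719,9.145) → (240.703,14.945) → (243.753,24.331). Closed: final G1 returns to the first vertex.

**Shape 2** — `<path>` cubic bezier, stroke `#008000` → cut (S919, F1291). Control points (SVG): P0=(214.457,123.460), P1=(187.449,132.071), P2=(77.851,58.158), P3=(65.215,43.270); sampled at t=k/5. Machine vertices: (214.457,84.032) → (189.778,87.636) → (153.896,104.251) → (115.429,127.084) → (82.996,149.339) → (65.215,164.222). Open path.

**Shape 3** — `<polyline>` open polyline, stroke `#ff8800` → engrave (S238, F3336). Machine vertices: (131.368,180.405) → (31.615,36.020) → (247.323,126.719) → (136.088,5.977) → (29.651,183.884). Open path.

**Shape 4** — `<path>` rectangle, stroke `#008000` → cut (S919, F1291). Machine vertices: (113.831,120.143) → (198.959,120.143) → (198.959,39.634) → (113.831,39.634) → (113.831,120.143). Closed: final G1 returns to the first vertex.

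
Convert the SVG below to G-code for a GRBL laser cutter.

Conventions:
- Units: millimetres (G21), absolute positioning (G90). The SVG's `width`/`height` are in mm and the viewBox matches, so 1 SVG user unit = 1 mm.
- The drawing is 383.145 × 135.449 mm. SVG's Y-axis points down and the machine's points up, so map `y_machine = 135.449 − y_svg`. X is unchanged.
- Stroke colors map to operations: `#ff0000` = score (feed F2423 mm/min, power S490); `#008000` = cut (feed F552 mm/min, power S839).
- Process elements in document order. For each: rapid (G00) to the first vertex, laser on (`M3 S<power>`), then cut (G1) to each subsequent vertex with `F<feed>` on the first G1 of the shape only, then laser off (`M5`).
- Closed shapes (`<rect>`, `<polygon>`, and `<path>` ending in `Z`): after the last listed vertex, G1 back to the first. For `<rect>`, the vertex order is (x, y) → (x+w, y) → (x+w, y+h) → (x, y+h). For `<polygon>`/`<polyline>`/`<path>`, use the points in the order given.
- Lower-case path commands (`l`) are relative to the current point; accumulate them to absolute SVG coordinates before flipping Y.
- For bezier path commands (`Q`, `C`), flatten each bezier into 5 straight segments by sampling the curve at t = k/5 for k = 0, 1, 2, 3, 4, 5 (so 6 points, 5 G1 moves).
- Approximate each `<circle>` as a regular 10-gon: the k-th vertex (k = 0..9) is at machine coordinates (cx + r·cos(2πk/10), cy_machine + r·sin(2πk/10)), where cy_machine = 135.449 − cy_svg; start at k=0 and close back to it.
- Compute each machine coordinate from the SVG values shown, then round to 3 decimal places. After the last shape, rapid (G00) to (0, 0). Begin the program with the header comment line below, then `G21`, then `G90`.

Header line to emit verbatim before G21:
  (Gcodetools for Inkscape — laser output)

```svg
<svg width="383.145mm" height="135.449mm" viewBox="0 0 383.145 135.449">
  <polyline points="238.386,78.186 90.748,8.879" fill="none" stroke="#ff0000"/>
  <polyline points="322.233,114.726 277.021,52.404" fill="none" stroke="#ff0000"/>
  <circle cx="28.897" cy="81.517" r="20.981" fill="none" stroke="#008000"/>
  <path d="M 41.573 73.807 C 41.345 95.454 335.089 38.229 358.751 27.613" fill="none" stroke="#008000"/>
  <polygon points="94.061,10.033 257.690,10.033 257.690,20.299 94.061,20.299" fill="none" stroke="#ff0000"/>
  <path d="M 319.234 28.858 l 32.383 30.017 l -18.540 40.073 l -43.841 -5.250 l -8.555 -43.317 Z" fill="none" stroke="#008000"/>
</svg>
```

(Gcodetools for Inkscape — laser output)
G21
G90
G00 X238.386 Y57.263
M3 S490
G1 X90.748 Y126.570 F2423
M5
G00 X322.233 Y20.723
M3 S490
G1 X277.021 Y83.045 F2423
M5
G00 X49.878 Y53.932
M3 S839
G1 X45.871 Y66.264 F552
G1 X35.380 Y73.886
G1 X22.414 Y73.886
G1 X11.923 Y66.264
G1 X7.916 Y53.932
G1 X11.923 Y41.600
G1 X22.414 Y33.978
G1 X35.380 Y33.978
G1 X45.871 Y41.600
G1 X49.878 Y53.932
M5
G00 X41.573 Y61.642
M3 S839
G1 X72.200 Y57.115 F552
G1 X146.307 Y65.493
G1 X236.817 Y80.755
G1 X316.656 Y96.877
G1 X358.751 Y107.836
M5
G00 X94.061 Y125.416
M3 S490
G1 X257.690 Y125.416 F2423
G1 X257.690 Y115.150
G1 X94.061 Y115.150
G1 X94.061 Y125.416
M5
G00 X319.234 Y106.591
M3 S839
G1 X351.617 Y76.574 F552
G1 X333.077 Y36.501
G1 X289.236 Y41.751
G1 X280.681 Y85.068
G1 X319.234 Y106.591
M5
G00 X0.000 Y0.000

viewBox `0 0 383.145 135.449` with mm width/height → 1 unit = 1 mm. Flip: y_m = 135.449 − y_svg.

**Shape 1** — `<polyline>` line segment, stroke `#ff0000` → score (S490, F2423). Machine vertices: (238.386,57.263) → (90.748,126.570). Open path.

**Shape 2** — `<polyline>` line segment, stroke `#ff0000` → score (S490, F2423). Machine vertices: (322.233,20.723) → (277.021,83.045). Open path.

**Shape 3** — `<circle>` circle, stroke `#008000` → cut (S839, F552). Machine vertices: (49.878,53.932) → (45.871,66.264) → (35.380,73.886) → (22.414,73.886) → (11.923,66.264) → (7.916,53.932) → (11.923,41.600) → (22.414,33.978) → (35.380,33.978) → (45.871,41.600) → (49.878,53.932). Closed: final G1 returns to the first vertex.

**Shape 4** — `<path>` cubic bezier, stroke `#008000` → cut (S839, F552). Control points (SVG): P0=(41.573,73.807), P1=(41.345,95.454), P2=(335.089,38.229), P3=(358.751,27.613); sampled at t=k/5. Machine vertices: (41.573,61.642) → (72.200,57.115) → (146.307,65.493) → (236.817,80.755) → (316.656,96.877) → (358.751,107.836). Open path.

**Shape 5** — `<polygon>` rectangle, stroke `#ff0000` → score (S490, F2423). Machine vertices: (94.061,125.416) → (257.690,125.416) → (257.690,115.150) → (94.061,115.150) → (94.061,125.416). Closed: final G1 returns to the first vertex.

**Shape 6** — `<path>` regular polygon, stroke `#008000` → cut (S839, F552). Machine vertices: (319.234,106.591) → (351.617,76.574) → (333.077,36.501) → (289.236,41.751) → (280.681,85.068) → (319.234,106.591). Closed: final G1 returns to the first vertex.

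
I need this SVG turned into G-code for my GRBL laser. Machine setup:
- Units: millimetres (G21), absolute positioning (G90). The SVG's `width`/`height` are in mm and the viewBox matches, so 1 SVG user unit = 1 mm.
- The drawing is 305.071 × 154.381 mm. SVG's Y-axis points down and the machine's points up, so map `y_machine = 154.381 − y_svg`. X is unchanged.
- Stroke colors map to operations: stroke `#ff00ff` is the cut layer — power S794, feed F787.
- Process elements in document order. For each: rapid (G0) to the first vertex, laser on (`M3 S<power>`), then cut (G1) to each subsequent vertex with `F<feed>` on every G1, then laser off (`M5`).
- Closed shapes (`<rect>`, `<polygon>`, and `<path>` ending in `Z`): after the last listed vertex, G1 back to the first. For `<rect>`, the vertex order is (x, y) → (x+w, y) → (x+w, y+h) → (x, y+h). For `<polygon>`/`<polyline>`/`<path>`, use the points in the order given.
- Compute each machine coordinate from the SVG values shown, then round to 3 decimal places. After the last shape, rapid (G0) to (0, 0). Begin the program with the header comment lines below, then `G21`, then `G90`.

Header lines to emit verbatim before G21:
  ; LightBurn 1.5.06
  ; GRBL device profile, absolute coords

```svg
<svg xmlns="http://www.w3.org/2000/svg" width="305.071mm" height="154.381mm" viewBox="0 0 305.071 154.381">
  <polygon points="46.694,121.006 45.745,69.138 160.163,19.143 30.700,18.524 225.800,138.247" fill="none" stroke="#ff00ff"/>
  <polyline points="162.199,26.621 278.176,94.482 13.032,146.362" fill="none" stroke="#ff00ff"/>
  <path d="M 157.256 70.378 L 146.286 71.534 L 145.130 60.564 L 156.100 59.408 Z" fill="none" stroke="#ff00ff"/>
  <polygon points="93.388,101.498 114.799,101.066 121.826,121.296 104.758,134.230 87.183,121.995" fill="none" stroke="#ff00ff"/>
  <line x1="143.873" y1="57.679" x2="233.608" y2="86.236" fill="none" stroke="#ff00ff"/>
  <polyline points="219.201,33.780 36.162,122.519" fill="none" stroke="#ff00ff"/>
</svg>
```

; LightBurn 1.5.06
; GRBL device profile, absolute coords
G21
G90
G0 X46.694 Y33.375
M3 S794
G1 X45.745 Y85.243 F787
G1 X160.163 Y135.238 F787
G1 X30.700 Y135.857 F787
G1 X225.800 Y16.134 F787
G1 X46.694 Y33.375 F787
M5
G0 X162.199 Y127.760
M3 S794
G1 X278.176 Y59.899 F787
G1 X13.032 Y8.019 F787
M5
G0 X157.256 Y84.003
M3 S794
G1 X146.286 Y82.847 F787
G1 X145.130 Y93.817 F787
G1 X156.100 Y94.973 F787
G1 X157.256 Y84.003 F787
M5
G0 X93.388 Y52.883
M3 S794
G1 X114.799 Y53.315 F787
G1 X121.826 Y33.085 F787
G1 X104.758 Y20.151 F787
G1 X87.183 Y32.386 F787
G1 X93.388 Y52.883 F787
M5
G0 X143.873 Y96.702
M3 S794
G1 X233.608 Y68.145 F787
M5
G0 X219.201 Y120.601
M3 S794
G1 X36.162 Y31.862 F787
M5
G0 X0.000 Y0.000

1 u = 1 mm; y_m = 154.381 − y.

[1] `<polygon>` closed polygon, #ff00ff→cut S794 F787: (46.694,33.375) → (45.745,85.243) → (160.163,135.238) → (30.700,135.857) → (225.800,16.134) → (46.694,33.375) (closed)

[2] `<polyline>` open polyline, #ff00ff→cut S794 F787: (162.199,127.760) → (278.176,59.899) → (13.032,8.019)

[3] `<path>` regular polygon, #ff00ff→cut S794 F787: (157.256,84.003) → (146.286,82.847) → (145.130,93.817) → (156.100,94.973) → (157.256,84.003) (closed)

[4] `<polygon>` regular polygon, #ff00ff→cut S794 F787: (93.388,52.883) → (114.799,53.315) → (121.826,33.085) → (104.758,20.151) → (87.183,32.386) → (93.388,52.883) (closed)

[5] `<line>` line segment, #ff00ff→cut S794 F787: (143.873,96.702) → (233.608,68.145)

[6] `<polyline>` line segment, #ff00ff→cut S794 F787: (219.201,120.601) → (36.162,31.862)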